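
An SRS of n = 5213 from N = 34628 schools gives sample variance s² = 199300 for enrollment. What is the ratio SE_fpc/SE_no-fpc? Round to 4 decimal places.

0.9217

f = n/N = 5213/34628 = 0.15054291.
SE_no-fpc = √(s²/n) = 6.1831501; SE_fpc = √((1−f)s²/n) = 5.6987619.
Ratio = √(1−f) = 0.92165996.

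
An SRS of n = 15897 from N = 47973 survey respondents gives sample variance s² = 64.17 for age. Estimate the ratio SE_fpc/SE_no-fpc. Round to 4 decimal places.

f = n/N = 15897/47973 = 0.33137390.
SE_no-fpc = √(s²/n) = 0.063534327; SE_fpc = √((1−f)s²/n) = 0.05195174.
Ratio = √(1−f) = 0.81769560.

0.8177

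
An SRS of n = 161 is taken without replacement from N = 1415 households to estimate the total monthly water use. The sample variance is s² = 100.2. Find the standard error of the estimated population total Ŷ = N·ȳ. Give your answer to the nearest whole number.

Var(Ŷ) = N²·Var(ȳ) = N²·(1 − n/N)·s²/n.
f = 161/1415 = 0.11378092; Var(ȳ) = 0.88621908·100.2/161 = 0.55154753.
Var(Ŷ) = 1415² · 0.55154753 = 1.1043223 × 10^6.
SE(Ŷ) = √(1.1043223 × 10^6) = 1051.

1051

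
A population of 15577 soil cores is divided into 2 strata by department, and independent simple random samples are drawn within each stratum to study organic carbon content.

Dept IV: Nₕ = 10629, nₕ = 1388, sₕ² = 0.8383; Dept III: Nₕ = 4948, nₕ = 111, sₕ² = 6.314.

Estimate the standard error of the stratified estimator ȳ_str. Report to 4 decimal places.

0.0765

Var(ȳ_str) = Σₕ Wₕ²(1 − fₕ)sₕ²/nₕ with Wₕ = Nₕ/N, N = 15577.
Dept IV: Wₕ = 0.68235219; term = 0.68235219²·(1 − 0.13058613)·0.8383/1388 = 2.4448585 × 10^-4.
Dept III: Wₕ = 0.31764781; term = 0.31764781²·(1 − 0.02243331)·6.314/111 = 0.0056107347.
Sum = 0.0058552206.
SE = √(0.0058552206) = 0.0765.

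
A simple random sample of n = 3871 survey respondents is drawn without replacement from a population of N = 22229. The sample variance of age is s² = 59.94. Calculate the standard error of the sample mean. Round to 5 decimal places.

Under SRS without replacement, Var(ȳ) = (1 − f)·s²/n with f = n/N = 3871/22229 = 0.17414189.
Var(ȳ) = (1 − 0.17414189)·59.94/3871 = 0.82585811·0.015484371 = 0.012787893.
SE(ȳ) = √(0.012787893) = 0.11308.

0.11308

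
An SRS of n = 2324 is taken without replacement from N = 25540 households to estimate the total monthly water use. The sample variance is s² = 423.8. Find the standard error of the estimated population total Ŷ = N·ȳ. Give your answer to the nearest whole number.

10398

Var(Ŷ) = N²·Var(ȳ) = N²·(1 − n/N)·s²/n.
f = 2324/25540 = 0.09099452; Var(ȳ) = 0.90900548·423.8/2324 = 0.16576442.
Var(Ŷ) = 25540² · 0.16576442 = 1.0812674 × 10^8.
SE(Ŷ) = √(1.0812674 × 10^8) = 10398.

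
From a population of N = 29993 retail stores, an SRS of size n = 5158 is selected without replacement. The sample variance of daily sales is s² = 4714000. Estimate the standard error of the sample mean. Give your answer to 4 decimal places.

Under SRS without replacement, Var(ȳ) = (1 − f)·s²/n with f = n/N = 5158/29993 = 0.17197346.
Var(ȳ) = (1 − 0.17197346)·4714000/5158 = 0.82802654·913.92012 = 756.75012.
SE(ȳ) = √(756.75012) = 27.5091.

27.5091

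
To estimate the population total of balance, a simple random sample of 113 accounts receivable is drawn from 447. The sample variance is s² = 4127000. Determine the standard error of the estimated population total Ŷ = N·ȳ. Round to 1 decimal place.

Var(Ŷ) = N²·Var(ȳ) = N²·(1 − n/N)·s²/n.
f = 113/447 = 0.25279642; Var(ȳ) = 0.74720358·4127000/113 = 27289.462.
Var(Ŷ) = 447² · 27289.462 = 5.4526801 × 10^9.
SE(Ŷ) = √(5.4526801 × 10^9) = 73842.3.

73842.3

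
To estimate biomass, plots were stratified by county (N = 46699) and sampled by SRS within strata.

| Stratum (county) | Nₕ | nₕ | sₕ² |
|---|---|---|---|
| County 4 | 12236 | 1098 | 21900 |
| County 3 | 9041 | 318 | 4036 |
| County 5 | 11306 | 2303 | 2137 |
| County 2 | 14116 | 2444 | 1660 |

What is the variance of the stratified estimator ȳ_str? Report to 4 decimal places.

Var(ȳ_str) = Σₕ Wₕ²(1 − fₕ)sₕ²/nₕ with Wₕ = Nₕ/N, N = 46699.
County 4: Wₕ = 0.26201846; term = 0.26201846²·(1 − 0.08973521)·21900/1098 = 1.2464455.
County 3: Wₕ = 0.19360158; term = 0.19360158²·(1 − 0.03517310)·4036/318 = 0.45897731.
County 5: Wₕ = 0.24210369; term = 0.24210369²·(1 − 0.20369715)·2137/2303 = 0.043310346.
County 2: Wₕ = 0.30227628; term = 0.30227628²·(1 − 0.17313687)·1660/2444 = 0.05131551.
Sum = 1.8000487.

1.8000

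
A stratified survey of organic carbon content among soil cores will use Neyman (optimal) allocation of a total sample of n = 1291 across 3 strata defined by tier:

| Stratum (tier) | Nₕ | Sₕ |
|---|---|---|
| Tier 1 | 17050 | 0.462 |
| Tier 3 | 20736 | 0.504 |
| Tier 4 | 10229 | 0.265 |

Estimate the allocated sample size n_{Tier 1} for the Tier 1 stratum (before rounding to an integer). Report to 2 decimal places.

Neyman allocation: nₕ = n·NₕSₕ / Σⱼ NⱼSⱼ.
Σ NⱼSⱼ = 17050·0.462 + 20736·0.504 + 10229·0.265 = 21038.729.
n_{Tier 1} = 1291·17050·0.462 / 21038.729 = 483.36.

483.36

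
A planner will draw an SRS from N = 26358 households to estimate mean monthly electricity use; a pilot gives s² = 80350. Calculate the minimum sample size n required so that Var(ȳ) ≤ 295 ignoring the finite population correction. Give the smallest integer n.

273

Without fpc, n₀ = s²/D = 80350/295 = 272.3729.
Rounding up, n = 273.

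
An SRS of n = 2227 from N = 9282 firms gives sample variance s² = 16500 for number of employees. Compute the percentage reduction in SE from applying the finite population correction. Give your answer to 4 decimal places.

f = n/N = 2227/9282 = 0.23992674.
SE_no-fpc = √(s²/n) = 2.7219608; SE_fpc = √((1−f)s²/n) = 2.3730648.
Ratio = √(1−f) = 0.87182181. Reduction = 100·(1 − 0.87182181) = 12.8178%.

12.8178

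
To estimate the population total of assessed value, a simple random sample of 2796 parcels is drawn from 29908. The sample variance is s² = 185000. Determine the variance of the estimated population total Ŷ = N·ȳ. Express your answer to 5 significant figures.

5.3652 × 10^10

Var(Ŷ) = N²·Var(ȳ) = N²·(1 − n/N)·s²/n.
f = 2796/29908 = 0.09348669; Var(ȳ) = 0.90651331·185000/2796 = 59.980315.
Var(Ŷ) = 29908² · 59.980315 = 5.36517 × 10^10.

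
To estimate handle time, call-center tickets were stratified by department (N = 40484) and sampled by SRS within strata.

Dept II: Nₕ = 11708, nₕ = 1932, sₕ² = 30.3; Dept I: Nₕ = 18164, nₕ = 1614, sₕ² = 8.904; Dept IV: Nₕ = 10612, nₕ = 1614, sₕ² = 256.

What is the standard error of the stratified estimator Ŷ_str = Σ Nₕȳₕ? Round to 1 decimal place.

4312.6

Var(Ŷ_str) = Σₕ Nₕ²(1 − fₕ)sₕ²/nₕ.
Dept II: 11708²·(1 − 1932/11708)·30.3/1932 = 1.7950618 × 10^6.
Dept I: 18164²·(1 − 1614/18164)·8.904/1614 = 1.658407 × 10^6.
Dept IV: 10612²·(1 − 1614/10612)·256/1614 = 1.5145362 × 10^7.
Sum = 1.8598831 × 10^7.
SE = √(1.8598831 × 10^7) = 4312.6.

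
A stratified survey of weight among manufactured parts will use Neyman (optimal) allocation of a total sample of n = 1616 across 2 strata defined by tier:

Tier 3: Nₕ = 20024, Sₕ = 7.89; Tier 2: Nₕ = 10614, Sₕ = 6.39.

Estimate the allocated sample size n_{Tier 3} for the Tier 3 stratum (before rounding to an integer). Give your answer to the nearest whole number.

Neyman allocation: nₕ = n·NₕSₕ / Σⱼ NⱼSⱼ.
Σ NⱼSⱼ = 20024·7.89 + 10614·6.39 = 225812.82.
n_{Tier 3} = 1616·20024·7.89 / 225812.82 = 1131.

1131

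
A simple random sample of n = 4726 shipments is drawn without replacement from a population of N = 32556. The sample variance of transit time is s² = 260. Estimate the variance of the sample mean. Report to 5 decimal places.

Under SRS without replacement, Var(ȳ) = (1 − f)·s²/n with f = n/N = 4726/32556 = 0.14516525.
Var(ȳ) = (1 − 0.14516525)·260/4726 = 0.85483475·0.055014812 = 0.047028573.

0.04703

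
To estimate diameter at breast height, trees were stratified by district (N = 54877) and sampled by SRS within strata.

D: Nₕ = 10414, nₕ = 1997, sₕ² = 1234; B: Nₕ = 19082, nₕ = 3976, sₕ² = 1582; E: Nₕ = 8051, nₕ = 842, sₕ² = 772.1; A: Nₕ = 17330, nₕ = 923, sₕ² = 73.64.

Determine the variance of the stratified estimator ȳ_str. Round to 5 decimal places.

Var(ȳ_str) = Σₕ Wₕ²(1 − fₕ)sₕ²/nₕ with Wₕ = Nₕ/N, N = 54877.
D: Wₕ = 0.18976985; term = 0.18976985²·(1 − 0.19176109)·1234/1997 = 0.017985863.
B: Wₕ = 0.34772309; term = 0.34772309²·(1 − 0.20836390)·1582/3976 = 0.038084894.
E: Wₕ = 0.14670991; term = 0.14670991²·(1 − 0.10458328)·772.1/842 = 0.017672809.
A: Wₕ = 0.31579715; term = 0.31579715²·(1 − 0.05326024)·73.64/923 = 0.0075328461.
Sum = 0.081276412.

0.08128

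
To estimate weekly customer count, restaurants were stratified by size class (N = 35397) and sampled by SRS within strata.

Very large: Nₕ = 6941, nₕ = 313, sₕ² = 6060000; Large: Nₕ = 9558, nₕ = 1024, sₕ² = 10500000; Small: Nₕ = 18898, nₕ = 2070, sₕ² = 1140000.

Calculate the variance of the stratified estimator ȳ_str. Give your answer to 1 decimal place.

1518.2

Var(ȳ_str) = Σₕ Wₕ²(1 − fₕ)sₕ²/nₕ with Wₕ = Nₕ/N, N = 35397.
Very large: Wₕ = 0.19609006; term = 0.19609006²·(1 − 0.04509437)·6060000/313 = 710.88593.
Large: Wₕ = 0.27002288; term = 0.27002288²·(1 − 0.10713538)·10500000/1024 = 667.53816.
Small: Wₕ = 0.53388705; term = 0.53388705²·(1 − 0.10953540)·1140000/2070 = 139.78158.
Sum = 1518.2057.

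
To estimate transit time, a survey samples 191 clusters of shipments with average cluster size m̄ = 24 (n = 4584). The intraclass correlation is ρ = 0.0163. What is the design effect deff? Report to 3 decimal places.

1.375

deff = 1 + (24 − 1)·0.0163 = 1 + 0.3749 = 1.3749.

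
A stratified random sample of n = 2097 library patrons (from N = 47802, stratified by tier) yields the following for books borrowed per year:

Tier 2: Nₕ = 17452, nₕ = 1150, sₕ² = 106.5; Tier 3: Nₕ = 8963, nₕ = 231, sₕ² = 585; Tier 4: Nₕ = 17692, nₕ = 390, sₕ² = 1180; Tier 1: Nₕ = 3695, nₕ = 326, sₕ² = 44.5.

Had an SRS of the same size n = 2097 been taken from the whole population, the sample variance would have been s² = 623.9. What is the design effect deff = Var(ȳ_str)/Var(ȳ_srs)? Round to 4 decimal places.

1.7729

Var(ȳ_str) = Σ Wₕ²(1−fₕ)sₕ²/nₕ with Wₕ = Nₕ/47802:
  Tier 2: (17452/47802)²·(1−1150/17452)·106.5/1150 = 0.011530436
  Tier 3: (8963/47802)²·(1−231/8963)·585/231 = 0.086739891
  Tier 4: (17692/47802)²·(1−390/17692)·1180/390 = 0.40532044
  Tier 1: (3695/47802)²·(1−326/3695)·44.5/326 = 7.4364512 × 10^-4
  → Var(ȳ_str) = 0.50433441.
Var(ȳ_srs) = (1 − 2097/47802)·623.9/2097 = 0.28446851.
deff = 0.50433441 / 0.28446851 = 1.7729.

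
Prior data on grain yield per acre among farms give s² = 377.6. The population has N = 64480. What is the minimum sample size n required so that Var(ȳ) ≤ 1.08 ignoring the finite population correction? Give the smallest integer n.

Without fpc, n₀ = s²/D = 377.6/1.08 = 349.6296.
Rounding up, n = 350.

350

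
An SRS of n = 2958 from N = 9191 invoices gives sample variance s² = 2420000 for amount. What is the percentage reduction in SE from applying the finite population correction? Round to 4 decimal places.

17.6493

f = n/N = 2958/9191 = 0.32183658.
SE_no-fpc = √(s²/n) = 28.602803; SE_fpc = √((1−f)s²/n) = 23.554602.
Ratio = √(1−f) = 0.82350678. Reduction = 100·(1 − 0.82350678) = 17.6493%.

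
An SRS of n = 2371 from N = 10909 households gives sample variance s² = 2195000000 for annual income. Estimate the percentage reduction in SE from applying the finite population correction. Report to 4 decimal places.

f = n/N = 2371/10909 = 0.21734348.
SE_no-fpc = √(s²/n) = 962.16928; SE_fpc = √((1−f)s²/n) = 851.21073.
Ratio = √(1−f) = 0.88467877. Reduction = 100·(1 − 0.88467877) = 11.5321%.

11.5321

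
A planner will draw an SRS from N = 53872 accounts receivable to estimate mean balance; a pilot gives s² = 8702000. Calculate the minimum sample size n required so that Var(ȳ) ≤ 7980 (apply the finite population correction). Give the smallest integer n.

Without fpc, n₀ = s²/D = 8702000/7980 = 1090.4762.
With fpc, (1 − n/N)·s²/n ≤ D requires n ≥ n₀/(1 + n₀/N) = 1090.4762/(1 + 1090.4762/53872) = 1068.8407.
Rounding up, n = 1069.

1069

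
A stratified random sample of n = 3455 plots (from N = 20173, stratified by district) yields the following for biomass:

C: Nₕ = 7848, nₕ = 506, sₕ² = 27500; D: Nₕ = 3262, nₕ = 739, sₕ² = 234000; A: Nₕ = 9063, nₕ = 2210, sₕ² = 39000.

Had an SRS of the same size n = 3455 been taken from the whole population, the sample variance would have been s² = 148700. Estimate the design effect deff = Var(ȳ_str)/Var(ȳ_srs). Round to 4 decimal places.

0.4708

Var(ȳ_str) = Σ Wₕ²(1−fₕ)sₕ²/nₕ with Wₕ = Nₕ/20173:
  C: (7848/20173)²·(1−506/7848)·27500/506 = 7.6951054
  D: (3262/20173)²·(1−739/3262)·234000/739 = 6.4037099
  A: (9063/20173)²·(1−2210/9063)·39000/2210 = 2.6932959
  → Var(ȳ_str) = 16.792111.
Var(ȳ_srs) = (1 − 3455/20173)·148700/3455 = 35.667835.
deff = 16.792111 / 35.667835 = 0.4708.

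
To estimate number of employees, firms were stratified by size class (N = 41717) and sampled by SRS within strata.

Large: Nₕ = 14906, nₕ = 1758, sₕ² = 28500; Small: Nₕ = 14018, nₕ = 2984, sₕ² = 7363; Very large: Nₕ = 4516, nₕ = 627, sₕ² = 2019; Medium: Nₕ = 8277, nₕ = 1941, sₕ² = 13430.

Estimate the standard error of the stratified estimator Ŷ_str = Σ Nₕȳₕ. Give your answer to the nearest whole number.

63074

Var(Ŷ_str) = Σₕ Nₕ²(1 − fₕ)sₕ²/nₕ.
Large: 14906²·(1 − 1758/14906)·28500/1758 = 3.1772164 × 10^9.
Small: 14018²·(1 − 2984/14018)·7363/2984 = 3.8165857 × 10^8.
Very large: 4516²·(1 − 627/4516)·2019/627 = 5.6553652 × 10^7.
Medium: 8277²·(1 − 1941/8277)·13430/1941 = 3.6285959 × 10^8.
Sum = 3.9782882 × 10^9.
SE = √(3.9782882 × 10^9) = 63074.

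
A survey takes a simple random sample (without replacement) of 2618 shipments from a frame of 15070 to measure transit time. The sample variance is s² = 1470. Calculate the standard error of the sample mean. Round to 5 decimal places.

Under SRS without replacement, Var(ȳ) = (1 − f)·s²/n with f = n/N = 2618/15070 = 0.17372263.
Var(ȳ) = (1 − 0.17372263)·1470/2618 = 0.82627737·0.56149733 = 0.46395254.
SE(ȳ) = √(0.46395254) = 0.68114.

0.68114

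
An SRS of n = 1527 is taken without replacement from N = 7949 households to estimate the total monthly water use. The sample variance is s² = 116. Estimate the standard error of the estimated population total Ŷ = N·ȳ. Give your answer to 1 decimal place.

1969.3

Var(Ŷ) = N²·Var(ȳ) = N²·(1 − n/N)·s²/n.
f = 1527/7949 = 0.19209964; Var(ȳ) = 0.80790036·116/1527 = 0.061372916.
Var(Ŷ) = 7949² · 0.061372916 = 3.877946 × 10^6.
SE(Ŷ) = √(3.877946 × 10^6) = 1969.3.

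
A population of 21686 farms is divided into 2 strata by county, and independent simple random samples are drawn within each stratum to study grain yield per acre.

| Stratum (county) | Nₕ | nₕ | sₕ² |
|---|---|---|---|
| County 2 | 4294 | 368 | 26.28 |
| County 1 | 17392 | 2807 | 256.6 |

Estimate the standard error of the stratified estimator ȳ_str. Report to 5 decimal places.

Var(ȳ_str) = Σₕ Wₕ²(1 − fₕ)sₕ²/nₕ with Wₕ = Nₕ/N, N = 21686.
County 2: Wₕ = 0.19800793; term = 0.19800793²·(1 − 0.08570098)·26.28/368 = 0.002559947.
County 1: Wₕ = 0.80199207; term = 0.80199207²·(1 − 0.16139604)·256.6/2807 = 0.049307308.
Sum = 0.051867255.
SE = √(0.051867255) = 0.22774.

0.22774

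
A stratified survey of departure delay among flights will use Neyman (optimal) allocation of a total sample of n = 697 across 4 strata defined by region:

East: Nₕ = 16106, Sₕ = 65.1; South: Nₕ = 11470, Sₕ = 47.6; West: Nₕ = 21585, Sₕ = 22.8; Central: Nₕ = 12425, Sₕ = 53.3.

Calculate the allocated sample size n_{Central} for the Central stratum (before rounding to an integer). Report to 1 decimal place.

Neyman allocation: nₕ = n·NₕSₕ / Σⱼ NⱼSⱼ.
Σ NⱼSⱼ = 16106·65.1 + 11470·47.6 + 21585·22.8 + 12425·53.3 = 2.7488631 × 10^6.
n_{Central} = 697·12425·53.3 / (2.7488631 × 10^6) = 167.9.

167.9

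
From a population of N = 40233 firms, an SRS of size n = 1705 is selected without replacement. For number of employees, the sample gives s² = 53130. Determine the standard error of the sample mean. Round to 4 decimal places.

Under SRS without replacement, Var(ȳ) = (1 − f)·s²/n with f = n/N = 1705/40233 = 0.04237815.
Var(ȳ) = (1 − 0.04237815)·53130/1705 = 0.95762185·31.16129 = 29.840733.
SE(ȳ) = √(29.840733) = 5.4627.

5.4627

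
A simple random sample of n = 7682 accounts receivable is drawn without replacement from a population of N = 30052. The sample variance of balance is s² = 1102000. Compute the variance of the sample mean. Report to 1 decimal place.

106.8

Under SRS without replacement, Var(ȳ) = (1 − f)·s²/n with f = n/N = 7682/30052 = 0.25562359.
Var(ȳ) = (1 − 0.25562359)·1102000/7682 = 0.74437641·143.45223 = 106.78245.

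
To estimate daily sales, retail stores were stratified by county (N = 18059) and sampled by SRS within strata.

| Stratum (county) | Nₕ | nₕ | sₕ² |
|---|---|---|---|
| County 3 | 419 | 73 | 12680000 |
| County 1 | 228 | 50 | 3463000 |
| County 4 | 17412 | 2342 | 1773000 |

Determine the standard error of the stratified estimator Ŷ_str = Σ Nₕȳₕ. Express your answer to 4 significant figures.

Var(Ŷ_str) = Σₕ Nₕ²(1 − fₕ)sₕ²/nₕ.
County 3: 419²·(1 − 73/419)·12680000/73 = 2.5181785 × 10^10.
County 1: 228²·(1 − 50/228)·3463000/50 = 2.8108478 × 10^9.
County 4: 17412²·(1 − 2342/17412)·1773000/2342 = 1.986478 × 10^11.
Sum = 2.2664043 × 10^11.
SE = √(2.2664043 × 10^11) = 476100.

476100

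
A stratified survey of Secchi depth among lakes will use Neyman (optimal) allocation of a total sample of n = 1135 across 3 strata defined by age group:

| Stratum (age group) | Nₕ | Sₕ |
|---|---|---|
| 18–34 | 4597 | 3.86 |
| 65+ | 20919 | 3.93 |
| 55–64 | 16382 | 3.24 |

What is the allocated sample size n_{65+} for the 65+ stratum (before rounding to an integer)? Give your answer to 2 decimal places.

Neyman allocation: nₕ = n·NₕSₕ / Σⱼ NⱼSⱼ.
Σ NⱼSⱼ = 4597·3.86 + 20919·3.93 + 16382·3.24 = 153033.77.
n_{65+} = 1135·20919·3.93 / 153033.77 = 609.74.

609.74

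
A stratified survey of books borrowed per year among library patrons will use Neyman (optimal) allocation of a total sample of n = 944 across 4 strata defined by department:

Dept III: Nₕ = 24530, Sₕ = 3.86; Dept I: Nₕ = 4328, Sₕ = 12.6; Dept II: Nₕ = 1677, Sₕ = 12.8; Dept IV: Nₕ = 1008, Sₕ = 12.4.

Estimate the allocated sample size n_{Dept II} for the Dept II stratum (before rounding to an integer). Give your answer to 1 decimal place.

Neyman allocation: nₕ = n·NₕSₕ / Σⱼ NⱼSⱼ.
Σ NⱼSⱼ = 24530·3.86 + 4328·12.6 + 1677·12.8 + 1008·12.4 = 183183.4.
n_{Dept II} = 944·1677·12.8 / 183183.4 = 110.6.

110.6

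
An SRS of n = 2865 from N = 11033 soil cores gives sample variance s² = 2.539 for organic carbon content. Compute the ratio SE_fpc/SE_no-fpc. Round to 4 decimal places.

0.8604

f = n/N = 2865/11033 = 0.25967552.
SE_no-fpc = √(s²/n) = 0.029769328; SE_fpc = √((1−f)s²/n) = 0.025614159.
Ratio = √(1−f) = 0.86042111.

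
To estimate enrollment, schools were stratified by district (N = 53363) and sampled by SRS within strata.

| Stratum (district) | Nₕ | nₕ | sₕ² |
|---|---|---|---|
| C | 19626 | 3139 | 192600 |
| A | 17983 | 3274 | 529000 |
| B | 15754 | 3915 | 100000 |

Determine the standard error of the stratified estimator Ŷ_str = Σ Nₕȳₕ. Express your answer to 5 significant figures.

259530

Var(Ŷ_str) = Σₕ Nₕ²(1 − fₕ)sₕ²/nₕ.
C: 19626²·(1 − 3139/19626)·192600/3139 = 1.985356 × 10^10.
A: 17983²·(1 − 3274/17983)·529000/3274 = 4.2738797 × 10^10.
B: 15754²·(1 − 3915/15754)·100000/3915 = 4.7640257 × 10^9.
Sum = 6.7356383 × 10^10.
SE = √(6.7356383 × 10^10) = 259530.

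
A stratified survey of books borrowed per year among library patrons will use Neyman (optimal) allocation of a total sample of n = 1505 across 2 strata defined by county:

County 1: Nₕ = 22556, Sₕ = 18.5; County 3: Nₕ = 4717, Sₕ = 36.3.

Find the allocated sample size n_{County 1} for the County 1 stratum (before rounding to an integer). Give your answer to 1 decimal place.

1067.1

Neyman allocation: nₕ = n·NₕSₕ / Σⱼ NⱼSⱼ.
Σ NⱼSⱼ = 22556·18.5 + 4717·36.3 = 588513.1.
n_{County 1} = 1505·22556·18.5 / 588513.1 = 1067.1.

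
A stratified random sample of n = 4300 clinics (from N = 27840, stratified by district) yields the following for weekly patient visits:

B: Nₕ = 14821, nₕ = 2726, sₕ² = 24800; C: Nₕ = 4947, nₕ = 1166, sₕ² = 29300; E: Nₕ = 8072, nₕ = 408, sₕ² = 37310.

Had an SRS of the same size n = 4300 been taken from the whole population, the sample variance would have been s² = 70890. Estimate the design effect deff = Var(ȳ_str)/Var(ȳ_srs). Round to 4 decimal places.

Var(ȳ_str) = Σ Wₕ²(1−fₕ)sₕ²/nₕ with Wₕ = Nₕ/27840:
  B: (14821/27840)²·(1−2726/14821)·24800/2726 = 2.1041212
  C: (4947/27840)²·(1−1166/4947)·29300/1166 = 0.60642793
  E: (8072/27840)²·(1−408/8072)·37310/408 = 7.2989985
  → Var(ȳ_str) = 10.009548.
Var(ȳ_srs) = (1 − 4300/27840)·70890/4300 = 13.93971.
deff = 10.009548 / 13.93971 = 0.7181.

0.7181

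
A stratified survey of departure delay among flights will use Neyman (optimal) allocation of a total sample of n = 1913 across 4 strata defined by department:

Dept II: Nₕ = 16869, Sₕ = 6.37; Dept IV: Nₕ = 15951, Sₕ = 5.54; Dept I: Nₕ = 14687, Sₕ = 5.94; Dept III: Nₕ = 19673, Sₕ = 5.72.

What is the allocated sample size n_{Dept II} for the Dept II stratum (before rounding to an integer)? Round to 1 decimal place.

Neyman allocation: nₕ = n·NₕSₕ / Σⱼ NⱼSⱼ.
Σ NⱼSⱼ = 16869·6.37 + 15951·5.54 + 14687·5.94 + 19673·5.72 = 395594.41.
n_{Dept II} = 1913·16869·6.37 / 395594.41 = 519.6.

519.6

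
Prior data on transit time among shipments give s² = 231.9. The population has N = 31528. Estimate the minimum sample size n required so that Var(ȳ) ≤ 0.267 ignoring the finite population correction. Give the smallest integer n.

Without fpc, n₀ = s²/D = 231.9/0.267 = 868.5393.
Rounding up, n = 869.

869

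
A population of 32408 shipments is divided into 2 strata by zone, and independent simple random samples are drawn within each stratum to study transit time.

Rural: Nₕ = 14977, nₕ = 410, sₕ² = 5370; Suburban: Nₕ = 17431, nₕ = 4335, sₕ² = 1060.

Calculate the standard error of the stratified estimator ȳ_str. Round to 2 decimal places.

Var(ȳ_str) = Σₕ Wₕ²(1 − fₕ)sₕ²/nₕ with Wₕ = Nₕ/N, N = 32408.
Rural: Wₕ = 0.46213898; term = 0.46213898²·(1 − 0.02737531)·5370/410 = 2.7207016.
Suburban: Wₕ = 0.53786102; term = 0.53786102²·(1 − 0.24869485)·1060/4335 = 0.053146329.
Sum = 2.7738479.
SE = √(2.7738479) = 1.67.

1.67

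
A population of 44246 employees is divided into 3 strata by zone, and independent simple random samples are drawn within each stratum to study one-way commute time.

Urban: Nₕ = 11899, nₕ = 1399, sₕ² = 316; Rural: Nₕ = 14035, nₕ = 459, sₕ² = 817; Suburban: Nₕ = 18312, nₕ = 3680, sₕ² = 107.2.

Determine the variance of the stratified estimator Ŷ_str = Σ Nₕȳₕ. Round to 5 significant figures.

Var(Ŷ_str) = Σₕ Nₕ²(1 − fₕ)sₕ²/nₕ.
Urban: 11899²·(1 − 1399/11899)·316/1399 = 2.8220788 × 10^7.
Rural: 14035²·(1 − 459/14035)·817/459 = 3.391514 × 10^8.
Suburban: 18312²·(1 − 3680/18312)·107.2/3680 = 7.8052432 × 10^6.
Sum = 3.7517743 × 10^8.

3.7518 × 10^8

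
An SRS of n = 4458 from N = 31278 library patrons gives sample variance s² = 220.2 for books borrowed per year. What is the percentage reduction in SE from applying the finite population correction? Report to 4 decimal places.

f = n/N = 4458/31278 = 0.14252829.
SE_no-fpc = √(s²/n) = 0.22224839; SE_fpc = √((1−f)s²/n) = 0.20580149.
Ratio = √(1−f) = 0.92599768. Reduction = 100·(1 − 0.92599768) = 7.4002%.

7.4002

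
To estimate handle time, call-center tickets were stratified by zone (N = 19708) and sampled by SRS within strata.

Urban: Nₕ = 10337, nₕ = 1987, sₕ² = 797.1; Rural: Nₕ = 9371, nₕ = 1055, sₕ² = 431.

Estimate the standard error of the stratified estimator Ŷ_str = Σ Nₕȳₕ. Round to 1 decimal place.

Var(Ŷ_str) = Σₕ Nₕ²(1 − fₕ)sₕ²/nₕ.
Urban: 10337²·(1 − 1987/10337)·797.1/1987 = 3.462549 × 10^7.
Rural: 9371²·(1 − 1055/9371)·431/1055 = 3.1836494 × 10^7.
Sum = 6.6461984 × 10^7.
SE = √(6.6461984 × 10^7) = 8152.4.

8152.4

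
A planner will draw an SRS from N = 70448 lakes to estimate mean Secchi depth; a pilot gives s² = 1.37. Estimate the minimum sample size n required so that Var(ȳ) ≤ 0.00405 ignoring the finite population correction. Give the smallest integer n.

Without fpc, n₀ = s²/D = 1.37/0.00405 = 338.2716.
Rounding up, n = 339.

339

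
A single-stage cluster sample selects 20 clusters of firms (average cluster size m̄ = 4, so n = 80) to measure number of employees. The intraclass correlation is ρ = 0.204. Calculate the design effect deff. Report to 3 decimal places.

1.612

deff = 1 + (4 − 1)·0.204 = 1 + 0.612 = 1.612.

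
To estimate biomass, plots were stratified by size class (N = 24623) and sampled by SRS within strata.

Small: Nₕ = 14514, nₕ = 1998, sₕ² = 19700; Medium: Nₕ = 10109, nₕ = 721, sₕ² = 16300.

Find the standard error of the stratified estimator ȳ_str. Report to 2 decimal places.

2.55

Var(ȳ_str) = Σₕ Wₕ²(1 − fₕ)sₕ²/nₕ with Wₕ = Nₕ/N, N = 24623.
Small: Wₕ = 0.58944889; term = 0.58944889²·(1 − 0.13766019)·19700/1998 = 2.9542108.
Medium: Wₕ = 0.41055111; term = 0.41055111²·(1 − 0.07132258)·16300/721 = 3.5387647.
Sum = 6.4929755.
SE = √(6.4929755) = 2.55.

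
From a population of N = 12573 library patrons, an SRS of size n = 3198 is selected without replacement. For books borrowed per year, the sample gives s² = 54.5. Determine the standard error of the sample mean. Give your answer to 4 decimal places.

0.1127

Under SRS without replacement, Var(ȳ) = (1 − f)·s²/n with f = n/N = 3198/12573 = 0.25435457.
Var(ȳ) = (1 − 0.25435457)·54.5/3198 = 0.74564543·0.017041901 = 0.012707216.
SE(ȳ) = √(0.012707216) = 0.1127.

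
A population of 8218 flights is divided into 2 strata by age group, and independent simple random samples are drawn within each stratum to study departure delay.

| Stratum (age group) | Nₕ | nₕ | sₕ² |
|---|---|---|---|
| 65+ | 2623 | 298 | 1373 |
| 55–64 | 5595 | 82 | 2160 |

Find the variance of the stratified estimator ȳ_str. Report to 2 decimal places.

12.45

Var(ȳ_str) = Σₕ Wₕ²(1 − fₕ)sₕ²/nₕ with Wₕ = Nₕ/N, N = 8218.
65+: Wₕ = 0.31917742; term = 0.31917742²·(1 − 0.11361037)·1373/298 = 0.41604782.
55–64: Wₕ = 0.68082258; term = 0.68082258²·(1 − 0.01465594)·2160/82 = 12.030833.
Sum = 12.446881.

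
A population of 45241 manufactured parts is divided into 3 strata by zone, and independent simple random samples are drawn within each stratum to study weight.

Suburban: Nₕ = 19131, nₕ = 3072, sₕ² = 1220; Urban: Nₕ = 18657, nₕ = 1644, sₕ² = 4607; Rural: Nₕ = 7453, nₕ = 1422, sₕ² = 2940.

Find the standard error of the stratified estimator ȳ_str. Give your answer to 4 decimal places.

Var(ȳ_str) = Σₕ Wₕ²(1 − fₕ)sₕ²/nₕ with Wₕ = Nₕ/N, N = 45241.
Suburban: Wₕ = 0.42286864; term = 0.42286864²·(1 − 0.16057707)·1220/3072 = 0.059611548.
Urban: Wₕ = 0.41239141; term = 0.41239141²·(1 − 0.08811706)·4607/1644 = 0.43458499.
Rural: Wₕ = 0.16473995; term = 0.16473995²·(1 − 0.19079565)·2940/1422 = 0.045405012.
Sum = 0.53960155.
SE = √(0.53960155) = 0.7346.

0.7346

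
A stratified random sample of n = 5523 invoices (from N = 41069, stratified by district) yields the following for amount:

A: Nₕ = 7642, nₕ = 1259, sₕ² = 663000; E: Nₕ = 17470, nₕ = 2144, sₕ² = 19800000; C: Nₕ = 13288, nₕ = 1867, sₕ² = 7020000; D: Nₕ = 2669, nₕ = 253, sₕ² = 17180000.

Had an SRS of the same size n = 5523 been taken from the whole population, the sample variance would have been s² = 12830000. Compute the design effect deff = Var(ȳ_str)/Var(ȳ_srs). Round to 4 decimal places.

Var(ȳ_str) = Σ Wₕ²(1−fₕ)sₕ²/nₕ with Wₕ = Nₕ/41069:
  A: (7642/41069)²·(1−1259/7642)·663000/1259 = 15.229702
  E: (17470/41069)²·(1−2144/17470)·19800000/2144 = 1465.9997
  C: (13288/41069)²·(1−1867/13288)·7020000/1867 = 338.32048
  D: (2669/41069)²·(1−253/2669)·17180000/253 = 259.60908
  → Var(ȳ_str) = 2079.159.
Var(ȳ_srs) = (1 − 5523/41069)·12830000/5523 = 2010.6118.
deff = 2079.159 / 2010.6118 = 1.0341.

1.0341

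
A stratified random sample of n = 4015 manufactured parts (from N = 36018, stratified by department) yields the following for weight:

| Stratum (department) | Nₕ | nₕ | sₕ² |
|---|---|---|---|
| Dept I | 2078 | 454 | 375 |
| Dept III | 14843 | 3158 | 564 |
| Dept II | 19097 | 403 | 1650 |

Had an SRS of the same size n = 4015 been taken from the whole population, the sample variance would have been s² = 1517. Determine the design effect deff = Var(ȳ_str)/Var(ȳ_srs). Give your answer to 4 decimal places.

Var(ȳ_str) = Σ Wₕ²(1−fₕ)sₕ²/nₕ with Wₕ = Nₕ/36018:
  Dept I: (2078/36018)²·(1−454/2078)·375/454 = 0.0021486605
  Dept III: (14843/36018)²·(1−3158/14843)·564/3158 = 0.023876914
  Dept II: (19097/36018)²·(1−403/19097)·1650/403 = 1.1266969
  → Var(ȳ_str) = 1.1527225.
Var(ȳ_srs) = (1 − 4015/36018)·1517/4015 = 0.3357153.
deff = 1.1527225 / 0.3357153 = 3.4336.

3.4336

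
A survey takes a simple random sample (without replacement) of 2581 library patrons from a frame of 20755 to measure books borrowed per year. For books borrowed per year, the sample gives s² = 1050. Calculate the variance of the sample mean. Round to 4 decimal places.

Under SRS without replacement, Var(ȳ) = (1 − f)·s²/n with f = n/N = 2581/20755 = 0.12435558.
Var(ȳ) = (1 − 0.12435558)·1050/2581 = 0.87564442·0.40681906 = 0.35622884.

0.3562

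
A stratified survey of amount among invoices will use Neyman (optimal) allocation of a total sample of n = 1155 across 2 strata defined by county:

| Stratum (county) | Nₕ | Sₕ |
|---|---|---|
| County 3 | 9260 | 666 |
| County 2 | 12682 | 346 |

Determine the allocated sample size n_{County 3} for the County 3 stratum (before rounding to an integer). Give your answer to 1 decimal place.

Neyman allocation: nₕ = n·NₕSₕ / Σⱼ NⱼSⱼ.
Σ NⱼSⱼ = 9260·666 + 12682·346 = 1.0555132 × 10^7.
n_{County 3} = 1155·9260·666 / (1.0555132 × 10^7) = 674.8.

674.8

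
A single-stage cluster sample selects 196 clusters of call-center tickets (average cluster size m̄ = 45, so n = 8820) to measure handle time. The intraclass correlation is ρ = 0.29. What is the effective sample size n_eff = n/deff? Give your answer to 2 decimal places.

deff = 1 + (45 − 1)·0.29 = 1 + 12.76 = 13.76.
n_eff = 8820 / 13.76 = 640.99.

640.99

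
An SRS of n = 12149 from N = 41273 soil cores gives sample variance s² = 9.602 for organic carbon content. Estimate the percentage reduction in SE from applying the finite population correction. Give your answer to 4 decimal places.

15.9974

f = n/N = 12149/41273 = 0.29435709.
SE_no-fpc = √(s²/n) = 0.02811322; SE_fpc = √((1−f)s²/n) = 0.023615823.
Ratio = √(1−f) = 0.84002554. Reduction = 100·(1 − 0.84002554) = 15.9974%.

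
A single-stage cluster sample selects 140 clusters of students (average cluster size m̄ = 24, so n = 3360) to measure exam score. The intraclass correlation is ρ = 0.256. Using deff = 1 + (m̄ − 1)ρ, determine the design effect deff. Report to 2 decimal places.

deff = 1 + (24 − 1)·0.256 = 1 + 5.888 = 6.888.

6.89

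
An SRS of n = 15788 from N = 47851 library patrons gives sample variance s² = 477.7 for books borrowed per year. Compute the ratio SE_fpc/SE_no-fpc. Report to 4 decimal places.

0.8186

f = n/N = 15788/47851 = 0.32994086.
SE_no-fpc = √(s²/n) = 0.17394585; SE_fpc = √((1−f)s²/n) = 0.1423871.
Ratio = √(1−f) = 0.81857140.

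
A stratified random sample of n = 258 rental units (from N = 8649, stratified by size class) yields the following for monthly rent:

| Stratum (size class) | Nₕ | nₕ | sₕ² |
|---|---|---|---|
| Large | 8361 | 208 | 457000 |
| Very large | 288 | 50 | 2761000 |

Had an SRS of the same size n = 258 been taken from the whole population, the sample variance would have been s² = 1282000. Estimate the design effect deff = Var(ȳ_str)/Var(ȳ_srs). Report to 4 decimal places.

0.4258

Var(ȳ_str) = Σ Wₕ²(1−fₕ)sₕ²/nₕ with Wₕ = Nₕ/8649:
  Large: (8361/8649)²·(1−208/8361)·457000/208 = 2002.1506
  Very large: (288/8649)²·(1−50/288)·2761000/50 = 50.598082
  → Var(ȳ_str) = 2052.7487.
Var(ȳ_srs) = (1 − 258/8649)·1282000/258 = 4820.767.
deff = 2052.7487 / 4820.767 = 0.4258.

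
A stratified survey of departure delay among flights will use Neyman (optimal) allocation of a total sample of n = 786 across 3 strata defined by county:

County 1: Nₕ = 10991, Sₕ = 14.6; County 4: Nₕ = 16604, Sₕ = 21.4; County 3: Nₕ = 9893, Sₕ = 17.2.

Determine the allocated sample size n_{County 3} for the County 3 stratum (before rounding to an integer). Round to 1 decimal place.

195.0

Neyman allocation: nₕ = n·NₕSₕ / Σⱼ NⱼSⱼ.
Σ NⱼSⱼ = 10991·14.6 + 16604·21.4 + 9893·17.2 = 685953.8.
n_{County 3} = 786·9893·17.2 / 685953.8 = 195.0.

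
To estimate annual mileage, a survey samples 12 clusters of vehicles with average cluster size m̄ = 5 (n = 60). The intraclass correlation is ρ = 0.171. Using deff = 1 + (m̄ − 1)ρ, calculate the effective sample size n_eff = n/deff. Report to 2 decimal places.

35.63

deff = 1 + (5 − 1)·0.171 = 1 + 0.684 = 1.684.
n_eff = 60 / 1.684 = 35.63.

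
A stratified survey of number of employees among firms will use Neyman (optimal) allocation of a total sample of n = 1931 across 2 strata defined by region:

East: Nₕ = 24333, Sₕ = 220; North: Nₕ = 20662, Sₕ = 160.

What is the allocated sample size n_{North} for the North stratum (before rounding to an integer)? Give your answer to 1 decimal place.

737.2

Neyman allocation: nₕ = n·NₕSₕ / Σⱼ NⱼSⱼ.
Σ NⱼSⱼ = 24333·220 + 20662·160 = 8.65918 × 10^6.
n_{North} = 1931·20662·160 / (8.65918 × 10^6) = 737.2.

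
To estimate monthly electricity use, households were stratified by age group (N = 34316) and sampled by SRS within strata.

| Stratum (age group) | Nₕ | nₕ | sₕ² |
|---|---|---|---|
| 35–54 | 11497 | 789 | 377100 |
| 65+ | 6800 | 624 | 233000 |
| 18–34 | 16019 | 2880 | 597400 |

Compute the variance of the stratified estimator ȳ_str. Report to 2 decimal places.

Var(ȳ_str) = Σₕ Wₕ²(1 − fₕ)sₕ²/nₕ with Wₕ = Nₕ/N, N = 34316.
35–54: Wₕ = 0.33503322; term = 0.33503322²·(1 − 0.06862660)·377100/789 = 49.96652.
65+: Wₕ = 0.19815829; term = 0.19815829²·(1 − 0.09176471)·233000/624 = 13.316626.
18–34: Wₕ = 0.46680849; term = 0.46680849²·(1 − 0.17978650)·597400/2880 = 37.074656.
Sum = 100.3578.

100.36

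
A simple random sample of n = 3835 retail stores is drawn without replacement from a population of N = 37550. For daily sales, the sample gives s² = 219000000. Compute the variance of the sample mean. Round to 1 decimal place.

51273.4

Under SRS without replacement, Var(ȳ) = (1 − f)·s²/n with f = n/N = 3835/37550 = 0.10213049.
Var(ȳ) = (1 − 0.10213049)·219000000/3835 = 0.89786951·57105.606 = 51273.383.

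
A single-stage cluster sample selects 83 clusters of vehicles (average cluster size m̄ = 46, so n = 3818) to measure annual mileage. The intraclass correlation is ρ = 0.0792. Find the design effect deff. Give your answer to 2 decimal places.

deff = 1 + (46 − 1)·0.0792 = 1 + 3.564 = 4.564.

4.56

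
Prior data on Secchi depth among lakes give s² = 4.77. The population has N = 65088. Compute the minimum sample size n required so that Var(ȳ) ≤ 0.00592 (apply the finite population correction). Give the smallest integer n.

Without fpc, n₀ = s²/D = 4.77/0.00592 = 805.7432.
With fpc, (1 − n/N)·s²/n ≤ D requires n ≥ n₀/(1 + n₀/N) = 805.7432/(1 + 805.7432/65088) = 795.8906.
Rounding up, n = 796.

796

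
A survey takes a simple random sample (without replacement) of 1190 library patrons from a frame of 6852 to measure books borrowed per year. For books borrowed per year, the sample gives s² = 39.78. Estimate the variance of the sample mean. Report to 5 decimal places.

0.02762

Under SRS without replacement, Var(ȳ) = (1 − f)·s²/n with f = n/N = 1190/6852 = 0.17367192.
Var(ȳ) = (1 − 0.17367192)·39.78/1190 = 0.82632808·0.033428571 = 0.027622967.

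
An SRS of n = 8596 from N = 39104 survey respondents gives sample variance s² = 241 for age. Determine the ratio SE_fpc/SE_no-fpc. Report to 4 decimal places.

f = n/N = 8596/39104 = 0.21982406.
SE_no-fpc = √(s²/n) = 0.16744043; SE_fpc = √((1−f)s²/n) = 0.14789606.
Ratio = √(1−f) = 0.88327569.

0.8833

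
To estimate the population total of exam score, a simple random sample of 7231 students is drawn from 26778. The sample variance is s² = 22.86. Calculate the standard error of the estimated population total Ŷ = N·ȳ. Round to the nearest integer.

1286

Var(Ŷ) = N²·Var(ȳ) = N²·(1 − n/N)·s²/n.
f = 7231/26778 = 0.27003510; Var(ȳ) = 0.72996490·22.86/7231 = 0.0023077026.
Var(Ŷ) = 26778² · 0.0023077026 = 1.6547642 × 10^6.
SE(Ŷ) = √(1.6547642 × 10^6) = 1286.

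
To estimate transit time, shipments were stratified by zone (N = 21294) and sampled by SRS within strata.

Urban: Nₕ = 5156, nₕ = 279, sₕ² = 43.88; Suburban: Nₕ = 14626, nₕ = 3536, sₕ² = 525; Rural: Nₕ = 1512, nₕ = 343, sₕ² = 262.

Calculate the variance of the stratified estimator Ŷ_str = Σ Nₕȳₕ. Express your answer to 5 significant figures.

Var(Ŷ_str) = Σₕ Nₕ²(1 − fₕ)sₕ²/nₕ.
Urban: 5156²·(1 − 279/5156)·43.88/279 = 3.9548324 × 10^6.
Suburban: 14626²·(1 − 3536/14626)·525/3536 = 2.4082644 × 10^7.
Rural: 1512²·(1 − 343/1512)·262/343 = 1.3501234 × 10^6.
Sum = 2.93876 × 10^7.

2.9388 × 10^7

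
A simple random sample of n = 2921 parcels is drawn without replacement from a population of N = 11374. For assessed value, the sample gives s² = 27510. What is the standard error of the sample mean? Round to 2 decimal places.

2.65

Under SRS without replacement, Var(ȳ) = (1 − f)·s²/n with f = n/N = 2921/11374 = 0.25681379.
Var(ȳ) = (1 − 0.25681379)·27510/2921 = 0.74318621·9.4180075 = 6.9993334.
SE(ȳ) = √(6.9993334) = 2.65.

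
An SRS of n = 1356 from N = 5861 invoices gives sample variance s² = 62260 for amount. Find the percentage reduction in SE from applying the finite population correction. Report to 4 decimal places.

12.3279

f = n/N = 1356/5861 = 0.23135984.
SE_no-fpc = √(s²/n) = 6.7760205; SE_fpc = √((1−f)s²/n) = 5.9406812.
Ratio = √(1−f) = 0.87672126. Reduction = 100·(1 − 0.87672126) = 12.3279%.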